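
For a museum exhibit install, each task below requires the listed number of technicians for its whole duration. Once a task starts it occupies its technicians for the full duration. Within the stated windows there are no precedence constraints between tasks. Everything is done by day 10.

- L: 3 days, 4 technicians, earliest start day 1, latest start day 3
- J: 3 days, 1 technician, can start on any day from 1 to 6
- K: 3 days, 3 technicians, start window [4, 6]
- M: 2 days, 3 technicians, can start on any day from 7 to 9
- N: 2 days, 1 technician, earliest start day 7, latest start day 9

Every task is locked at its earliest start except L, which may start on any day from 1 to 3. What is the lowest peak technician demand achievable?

L@1: d1:5  d2:5  d3:5  d4:3  d5:3  d6:3  d7:4  d8:4  d9:0  d10:0 → peak 5
L@2: d1:1  d2:5  d3:5  d4:7  d5:3  d6:3  d7:4  d8:4  d9:0  d10:0 → peak 7
L@3: d1:1  d2:1  d3:5  d4:7  d5:7  d6:3  d7:4  d8:4  d9:0  d10:0 → peak 7
Best is L@1, peak 5.

5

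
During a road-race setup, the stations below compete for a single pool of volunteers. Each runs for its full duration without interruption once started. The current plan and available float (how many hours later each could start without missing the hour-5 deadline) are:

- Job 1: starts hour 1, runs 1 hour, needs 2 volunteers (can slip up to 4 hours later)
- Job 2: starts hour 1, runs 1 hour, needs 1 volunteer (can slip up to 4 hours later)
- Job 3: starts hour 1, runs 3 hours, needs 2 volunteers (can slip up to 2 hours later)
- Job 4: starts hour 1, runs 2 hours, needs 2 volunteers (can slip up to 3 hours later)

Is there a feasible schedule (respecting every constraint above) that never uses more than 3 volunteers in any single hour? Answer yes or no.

no

The minimum achievable peak is 4; 3 < 4, so no feasible schedule stays within the cap.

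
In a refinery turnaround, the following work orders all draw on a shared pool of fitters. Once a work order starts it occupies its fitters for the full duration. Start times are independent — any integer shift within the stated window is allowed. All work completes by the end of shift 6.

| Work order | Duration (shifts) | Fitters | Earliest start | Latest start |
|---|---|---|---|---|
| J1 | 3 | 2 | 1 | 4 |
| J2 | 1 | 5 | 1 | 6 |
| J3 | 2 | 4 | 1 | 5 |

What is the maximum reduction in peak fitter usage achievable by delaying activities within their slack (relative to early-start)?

Early-start peak: s1:11  s2:6  s3:2  s4:0  s5:0  s6:0 ⇒ 11.
Leveled (J1@1, J2@4, J3@5): s1:2  s2:2  s3:2  s4:5  s5:4  s6:4 ⇒ 5.
Reduction 11 − 5 = 6.

6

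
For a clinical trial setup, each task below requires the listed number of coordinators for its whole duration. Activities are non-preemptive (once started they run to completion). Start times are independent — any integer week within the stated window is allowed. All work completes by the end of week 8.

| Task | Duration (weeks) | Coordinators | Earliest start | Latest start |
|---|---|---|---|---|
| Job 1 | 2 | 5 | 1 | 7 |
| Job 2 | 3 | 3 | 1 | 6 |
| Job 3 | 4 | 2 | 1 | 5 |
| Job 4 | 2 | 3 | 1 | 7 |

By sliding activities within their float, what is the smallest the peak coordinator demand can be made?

Early-start (Job 1@1, Job 2@1, Job 3@1, Job 4@1) gives peak 13: w1:13  w2:13  w3:5  w4:2  w5:0  w6:0  w7:0  w8:0.
Shift Job 2→3, Job 3→3, Job 4→6.
Schedule Job 1@1, Job 2@3, Job 3@3, Job 4@6: w1:5  w2:5  w3:5  w4:5  w5:5  w6:5  w7:3  w8:0 — peak 5.
Total coordinator-weeks = 33 over 8 weeks ⇒ peak ≥ ⌈33/8⌉ = 5, so 5 is optimal.

5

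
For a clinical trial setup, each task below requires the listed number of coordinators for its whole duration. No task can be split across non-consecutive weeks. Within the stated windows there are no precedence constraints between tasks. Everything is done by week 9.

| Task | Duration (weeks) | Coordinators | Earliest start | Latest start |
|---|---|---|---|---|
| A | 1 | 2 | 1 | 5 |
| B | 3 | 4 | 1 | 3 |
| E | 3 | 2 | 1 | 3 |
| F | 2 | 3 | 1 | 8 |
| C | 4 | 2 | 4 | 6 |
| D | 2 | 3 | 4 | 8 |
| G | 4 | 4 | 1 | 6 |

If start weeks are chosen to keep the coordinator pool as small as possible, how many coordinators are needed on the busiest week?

7

Early-start (A@1, B@1, E@1, F@1, C@4, D@4, G@1) gives peak 15: w1:15  w2:13  w3:10  w4:9  w5:5  w6:2  w7:2  w8:0  w9:0.
Shift E→2, F→4, D→8, G→6.
Schedule A@1, B@1, E@2, F@4, C@4, D@8, G@6: w1:6  w2:6  w3:6  w4:7  w5:5  w6:6  w7:6  w8:7  w9:7 — peak 7.
Total coordinator-weeks = 56 over 9 weeks ⇒ peak ≥ ⌈56/9⌉ = 7, so 7 is optimal.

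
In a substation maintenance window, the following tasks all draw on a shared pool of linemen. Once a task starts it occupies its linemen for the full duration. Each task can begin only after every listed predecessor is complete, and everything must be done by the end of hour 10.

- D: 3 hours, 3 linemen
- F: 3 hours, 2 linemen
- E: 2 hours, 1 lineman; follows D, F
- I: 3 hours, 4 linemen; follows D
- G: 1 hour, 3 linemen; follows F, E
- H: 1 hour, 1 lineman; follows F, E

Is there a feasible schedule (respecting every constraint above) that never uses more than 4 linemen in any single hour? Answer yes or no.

no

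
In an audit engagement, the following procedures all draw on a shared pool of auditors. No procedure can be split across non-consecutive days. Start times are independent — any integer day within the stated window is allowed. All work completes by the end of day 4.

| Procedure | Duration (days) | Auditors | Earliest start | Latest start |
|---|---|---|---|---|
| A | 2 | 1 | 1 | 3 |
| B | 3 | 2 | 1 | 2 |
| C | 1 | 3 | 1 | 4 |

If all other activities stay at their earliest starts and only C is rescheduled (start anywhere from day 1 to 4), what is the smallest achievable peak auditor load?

C@1: d1:6  d2:3  d3:2  d4:0 → peak 6
C@2: d1:3  d2:6  d3:2  d4:0 → peak 6
C@3: d1:3  d2:3  d3:5  d4:0 → peak 5
C@4: d1:3  d2:3  d3:2  d4:3 → peak 3
Best is C@4, peak 3.

3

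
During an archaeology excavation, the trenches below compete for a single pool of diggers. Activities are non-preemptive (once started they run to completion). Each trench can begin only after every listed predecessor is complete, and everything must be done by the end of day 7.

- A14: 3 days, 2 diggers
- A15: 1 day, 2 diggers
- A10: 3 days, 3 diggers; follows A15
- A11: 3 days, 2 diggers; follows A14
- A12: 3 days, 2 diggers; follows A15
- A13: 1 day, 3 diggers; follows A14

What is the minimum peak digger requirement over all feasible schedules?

Early-start (A14@1, A15@1, A10@2, A11@4, A12@2, A13@4) gives peak 10: d1:4  d2:7  d3:7  d4:10  d5:2  d6:2  d7:0.
Shift A12→5, A13→7.
Schedule A14@1, A15@1, A10@2, A11@4, A12@5, A13@7: d1:4  d2:5  d3:5  d4:5  d5:4  d6:4  d7:5 — peak 5.
Total digger-days = 32 over 7 days ⇒ peak ≥ ⌈32/7⌉ = 5, so 5 is optimal.

5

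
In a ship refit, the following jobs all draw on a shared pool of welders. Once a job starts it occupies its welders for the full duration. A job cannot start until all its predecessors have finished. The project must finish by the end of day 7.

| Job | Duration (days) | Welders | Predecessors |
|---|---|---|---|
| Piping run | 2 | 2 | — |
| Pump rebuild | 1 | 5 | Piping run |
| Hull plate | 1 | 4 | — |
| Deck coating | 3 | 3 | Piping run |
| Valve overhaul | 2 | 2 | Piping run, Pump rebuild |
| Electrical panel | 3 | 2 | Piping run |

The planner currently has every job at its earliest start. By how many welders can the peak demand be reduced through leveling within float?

Early-start peak: d1:6  d2:2  d3:10  d4:7  d5:7  d6:0  d7:0 ⇒ 10.
Leveled (Piping run@1, Pump rebuild@3, Hull plate@1, Deck coating@4, Valve overhaul@4, Electrical panel@3): d1:6  d2:2  d3:7  d4:7  d5:7  d6:3  d7:0 ⇒ 7.
Reduction 10 − 7 = 3.

3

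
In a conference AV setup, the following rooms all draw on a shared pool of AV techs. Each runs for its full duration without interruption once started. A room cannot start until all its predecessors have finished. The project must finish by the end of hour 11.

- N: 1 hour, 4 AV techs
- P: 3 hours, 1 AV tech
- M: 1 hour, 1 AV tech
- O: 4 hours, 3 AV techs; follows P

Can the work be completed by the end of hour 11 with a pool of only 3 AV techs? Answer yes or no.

The minimum achievable peak is 4; 3 < 4, so no feasible schedule stays within the cap.

no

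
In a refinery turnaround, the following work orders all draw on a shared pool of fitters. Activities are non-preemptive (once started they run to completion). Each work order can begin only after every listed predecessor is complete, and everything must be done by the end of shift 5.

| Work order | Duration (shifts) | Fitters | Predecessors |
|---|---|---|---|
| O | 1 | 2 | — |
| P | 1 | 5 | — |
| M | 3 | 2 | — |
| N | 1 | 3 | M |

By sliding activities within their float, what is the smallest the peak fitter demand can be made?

Early-start (O@1, P@1, M@1, N@4) gives peak 9: s1:9  s2:2  s3:2  s4:3  s5:0.
Shift P→4, N→5.
Schedule O@1, P@4, M@1, N@5: s1:4  s2:2  s3:2  s4:5  s5:3 — peak 5.

5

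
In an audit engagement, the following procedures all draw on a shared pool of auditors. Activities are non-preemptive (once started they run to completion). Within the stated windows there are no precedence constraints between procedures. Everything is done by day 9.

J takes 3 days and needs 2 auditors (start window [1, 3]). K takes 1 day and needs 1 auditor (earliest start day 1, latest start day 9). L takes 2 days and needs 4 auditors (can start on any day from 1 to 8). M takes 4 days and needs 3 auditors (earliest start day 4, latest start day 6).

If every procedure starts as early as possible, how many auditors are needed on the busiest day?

7

Early-start schedule: J@1, K@1, L@1, M@4.
Load per day: day 1: 7, day 2: 6, day 3: 2, day 4: 3, day 5: 3, day 6: 3, day 7: 3, day 8: 0, day 9: 0.
Peak is 7.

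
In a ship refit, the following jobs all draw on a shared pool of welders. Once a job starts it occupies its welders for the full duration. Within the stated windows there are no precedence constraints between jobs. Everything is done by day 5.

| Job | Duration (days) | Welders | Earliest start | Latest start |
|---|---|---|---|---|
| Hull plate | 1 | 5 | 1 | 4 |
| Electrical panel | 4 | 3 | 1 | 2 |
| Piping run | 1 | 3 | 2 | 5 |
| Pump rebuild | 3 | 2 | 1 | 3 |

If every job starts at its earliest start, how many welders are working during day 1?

10

At early start, day 1 has: Hull plate, Electrical panel, Pump rebuild.
Demand: 5 + 3 + 2 = 10.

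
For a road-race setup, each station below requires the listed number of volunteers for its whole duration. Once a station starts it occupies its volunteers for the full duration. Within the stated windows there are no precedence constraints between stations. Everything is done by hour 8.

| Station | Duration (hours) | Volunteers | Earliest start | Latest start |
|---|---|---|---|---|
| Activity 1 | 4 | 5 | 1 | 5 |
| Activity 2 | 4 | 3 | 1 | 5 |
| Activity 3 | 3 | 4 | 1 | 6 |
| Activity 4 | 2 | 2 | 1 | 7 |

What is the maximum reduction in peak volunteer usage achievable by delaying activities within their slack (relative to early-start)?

7

Early-start peak: h1:14  h2:14  h3:12  h4:8  h5:0  h6:0  h7:0  h8:0 ⇒ 14.
Leveled (Activity 1@1, Activity 2@5, Activity 3@5, Activity 4@1): h1:7  h2:7  h3:5  h4:5  h5:7  h6:7  h7:7  h8:3 ⇒ 7.
Reduction 14 − 7 = 7.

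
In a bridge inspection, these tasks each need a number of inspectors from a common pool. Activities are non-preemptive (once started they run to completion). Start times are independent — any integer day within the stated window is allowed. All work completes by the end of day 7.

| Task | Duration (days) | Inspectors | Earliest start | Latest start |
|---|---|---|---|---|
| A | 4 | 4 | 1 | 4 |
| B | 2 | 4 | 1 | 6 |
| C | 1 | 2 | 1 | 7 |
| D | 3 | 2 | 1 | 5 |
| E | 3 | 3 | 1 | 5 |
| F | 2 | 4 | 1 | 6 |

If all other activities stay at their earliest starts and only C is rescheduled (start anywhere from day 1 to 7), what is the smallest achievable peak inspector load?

17

C@1: d1:19  d2:17  d3:9  d4:4  d5:0  d6:0  d7:0 → peak 19
C@2: d1:17  d2:19  d3:9  d4:4  d5:0  d6:0  d7:0 → peak 19
C@3: d1:17  d2:17  d3:11  d4:4  d5:0  d6:0  d7:0 → peak 17
C@4: d1:17  d2:17  d3:9  d4:6  d5:0  d6:0  d7:0 → peak 17
C@5: d1:17  d2:17  d3:9  d4:4  d5:2  d6:0  d7:0 → peak 17
C@6: d1:17  d2:17  d3:9  d4:4  d5:0  d6:2  d7:0 → peak 17
C@7: d1:17  d2:17  d3:9  d4:4  d5:0  d6:0  d7:2 → peak 17
Best is C@3, peak 17.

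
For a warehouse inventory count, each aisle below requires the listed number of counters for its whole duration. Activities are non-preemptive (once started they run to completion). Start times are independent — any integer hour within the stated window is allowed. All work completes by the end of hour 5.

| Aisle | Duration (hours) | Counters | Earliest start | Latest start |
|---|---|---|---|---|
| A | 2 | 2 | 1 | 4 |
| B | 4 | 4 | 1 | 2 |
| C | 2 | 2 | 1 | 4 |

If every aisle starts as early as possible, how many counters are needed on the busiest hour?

Early-start schedule: A@1, B@1, C@1.
Load per hour: hour 1: 8, hour 2: 8, hour 3: 4, hour 4: 4, hour 5: 0.
Peak is 8.

8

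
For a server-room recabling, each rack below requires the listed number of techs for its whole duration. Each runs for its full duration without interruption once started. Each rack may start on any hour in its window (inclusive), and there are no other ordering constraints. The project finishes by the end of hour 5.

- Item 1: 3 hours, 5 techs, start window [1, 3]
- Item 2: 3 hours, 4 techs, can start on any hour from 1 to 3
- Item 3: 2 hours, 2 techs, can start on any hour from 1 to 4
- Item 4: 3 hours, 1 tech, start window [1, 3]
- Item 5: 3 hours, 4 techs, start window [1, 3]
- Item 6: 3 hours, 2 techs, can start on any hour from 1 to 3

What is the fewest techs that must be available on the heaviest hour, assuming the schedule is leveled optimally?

16

Early-start (Item 1@1, Item 2@1, Item 3@1, Item 4@1, Item 5@1, Item 6@1) gives peak 18: h1:18  h2:18  h3:16  h4:0  h5:0.
Shift Item 6→3.
Schedule Item 1@1, Item 2@1, Item 3@1, Item 4@1, Item 5@1, Item 6@3: h1:16  h2:16  h3:16  h4:2  h5:2 — peak 16.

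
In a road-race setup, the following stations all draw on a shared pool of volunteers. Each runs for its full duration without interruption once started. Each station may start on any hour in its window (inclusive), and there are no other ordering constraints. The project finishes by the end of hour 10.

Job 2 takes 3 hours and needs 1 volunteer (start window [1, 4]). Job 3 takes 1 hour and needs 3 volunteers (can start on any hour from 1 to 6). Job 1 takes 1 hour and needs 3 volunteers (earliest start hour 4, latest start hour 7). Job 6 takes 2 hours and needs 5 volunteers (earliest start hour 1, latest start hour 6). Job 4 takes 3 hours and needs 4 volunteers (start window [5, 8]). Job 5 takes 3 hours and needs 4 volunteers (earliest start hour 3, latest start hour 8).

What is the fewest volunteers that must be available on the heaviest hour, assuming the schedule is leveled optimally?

5

Early-start (Job 2@1, Job 3@1, Job 1@4, Job 6@1, Job 4@5, Job 5@3) gives peak 9: h1:9  h2:6  h3:5  h4:7  h5:8  h6:4  h7:4  h8:0  h9:0  h10:0.
Shift Job 2→3, Job 3→3, Job 5→8.
Schedule Job 2@3, Job 3@3, Job 1@4, Job 6@1, Job 4@5, Job 5@8: h1:5  h2:5  h3:4  h4:4  h5:5  h6:4  h7:4  h8:4  h9:4  h10:4 — peak 5.
Total volunteer-hours = 43 over 10 hours ⇒ peak ≥ ⌈43/10⌉ = 5, so 5 is optimal.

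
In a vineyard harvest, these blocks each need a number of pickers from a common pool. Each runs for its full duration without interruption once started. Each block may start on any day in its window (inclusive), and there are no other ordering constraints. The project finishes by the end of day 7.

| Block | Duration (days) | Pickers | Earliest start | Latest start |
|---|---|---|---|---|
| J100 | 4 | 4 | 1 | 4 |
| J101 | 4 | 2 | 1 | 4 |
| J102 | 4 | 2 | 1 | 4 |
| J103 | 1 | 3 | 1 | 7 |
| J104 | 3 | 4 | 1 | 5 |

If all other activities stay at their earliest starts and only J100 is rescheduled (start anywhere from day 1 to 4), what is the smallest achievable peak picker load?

11

J100@1: d1:15  d2:12  d3:12  d4:8  d5:0  d6:0  d7:0 → peak 15
J100@2: d1:11  d2:12  d3:12  d4:8  d5:4  d6:0  d7:0 → peak 12
J100@3: d1:11  d2:8  d3:12  d4:8  d5:4  d6:4  d7:0 → peak 12
J100@4: d1:11  d2:8  d3:8  d4:8  d5:4  d6:4  d7:4 → peak 11
Best is J100@4, peak 11.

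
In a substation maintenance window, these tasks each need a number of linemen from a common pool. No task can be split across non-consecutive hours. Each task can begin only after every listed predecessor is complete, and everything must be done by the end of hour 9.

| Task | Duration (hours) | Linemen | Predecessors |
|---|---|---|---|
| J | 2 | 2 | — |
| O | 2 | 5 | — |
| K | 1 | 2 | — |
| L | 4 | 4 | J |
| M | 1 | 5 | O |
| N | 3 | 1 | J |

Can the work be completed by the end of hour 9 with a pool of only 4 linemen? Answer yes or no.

no

Total lineman-hours = 40; over 9 hours the average is 40/9 > 4, so some hour must exceed 4.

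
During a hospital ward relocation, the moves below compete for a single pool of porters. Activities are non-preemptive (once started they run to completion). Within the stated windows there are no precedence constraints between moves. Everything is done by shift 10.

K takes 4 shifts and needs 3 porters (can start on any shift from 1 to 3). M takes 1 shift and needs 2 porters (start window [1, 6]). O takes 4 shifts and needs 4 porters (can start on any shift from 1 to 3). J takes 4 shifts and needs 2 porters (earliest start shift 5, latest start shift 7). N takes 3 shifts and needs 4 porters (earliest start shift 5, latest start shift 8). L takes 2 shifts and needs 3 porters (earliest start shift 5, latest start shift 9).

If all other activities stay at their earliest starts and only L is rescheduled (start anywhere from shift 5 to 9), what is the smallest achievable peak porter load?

9

L@5: s1:9  s2:7  s3:7  s4:7  s5:9  s6:9  s7:6  s8:2  s9:0  s10:0 → peak 9
L@6: s1:9  s2:7  s3:7  s4:7  s5:6  s6:9  s7:9  s8:2  s9:0  s10:0 → peak 9
L@7: s1:9  s2:7  s3:7  s4:7  s5:6  s6:6  s7:9  s8:5  s9:0  s10:0 → peak 9
L@8: s1:9  s2:7  s3:7  s4:7  s5:6  s6:6  s7:6  s8:5  s9:3  s10:0 → peak 9
L@9: s1:9  s2:7  s3:7  s4:7  s5:6  s6:6  s7:6  s8:2  s9:3  s10:3 → peak 9
Best is L@5, peak 9.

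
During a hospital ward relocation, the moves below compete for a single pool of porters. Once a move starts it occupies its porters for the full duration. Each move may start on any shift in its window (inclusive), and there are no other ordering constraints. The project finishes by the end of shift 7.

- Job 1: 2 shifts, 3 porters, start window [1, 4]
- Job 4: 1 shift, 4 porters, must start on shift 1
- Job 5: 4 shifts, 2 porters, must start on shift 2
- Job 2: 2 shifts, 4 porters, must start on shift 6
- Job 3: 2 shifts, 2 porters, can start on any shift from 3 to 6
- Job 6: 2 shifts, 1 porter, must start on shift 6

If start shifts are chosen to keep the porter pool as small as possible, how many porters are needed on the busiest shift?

5

Early-start (Job 1@1, Job 4@1, Job 5@2, Job 2@6, Job 3@3, Job 6@6) gives peak 7: s1:7  s2:5  s3:4  s4:4  s5:2  s6:5  s7:5.
Shift Job 1→2, Job 3→4.
Schedule Job 1@2, Job 4@1, Job 5@2, Job 2@6, Job 3@4, Job 6@6: s1:4  s2:5  s3:5  s4:4  s5:4  s6:5  s7:5 — peak 5.
Total porter-shifts = 32 over 7 shifts ⇒ peak ≥ ⌈32/7⌉ = 5, so 5 is optimal.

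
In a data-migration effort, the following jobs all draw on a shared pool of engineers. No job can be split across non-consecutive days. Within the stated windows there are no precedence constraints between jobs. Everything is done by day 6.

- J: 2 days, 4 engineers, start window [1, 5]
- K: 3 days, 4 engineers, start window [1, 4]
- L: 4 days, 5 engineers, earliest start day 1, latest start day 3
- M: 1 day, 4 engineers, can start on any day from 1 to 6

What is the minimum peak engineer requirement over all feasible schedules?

9

Early-start (J@1, K@1, L@1, M@1) gives peak 17: d1:17  d2:13  d3:9  d4:5  d5:0  d6:0.
Shift L→3, M→4.
Schedule J@1, K@1, L@3, M@4: d1:8  d2:8  d3:9  d4:9  d5:5  d6:5 — peak 9.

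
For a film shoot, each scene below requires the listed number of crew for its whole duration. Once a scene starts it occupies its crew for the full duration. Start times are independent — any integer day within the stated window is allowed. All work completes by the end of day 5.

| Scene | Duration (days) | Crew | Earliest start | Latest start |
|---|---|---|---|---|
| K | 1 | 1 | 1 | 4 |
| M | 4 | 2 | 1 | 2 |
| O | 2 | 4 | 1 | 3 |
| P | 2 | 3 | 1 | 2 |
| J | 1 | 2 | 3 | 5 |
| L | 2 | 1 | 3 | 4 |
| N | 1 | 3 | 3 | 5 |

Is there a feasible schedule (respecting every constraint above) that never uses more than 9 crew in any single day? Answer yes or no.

yes

Schedule K@1, M@1, O@3, P@1, J@5, L@3, N@5: d1:6  d2:5  d3:7  d4:7  d5:5 — peak 7 ≤ 9.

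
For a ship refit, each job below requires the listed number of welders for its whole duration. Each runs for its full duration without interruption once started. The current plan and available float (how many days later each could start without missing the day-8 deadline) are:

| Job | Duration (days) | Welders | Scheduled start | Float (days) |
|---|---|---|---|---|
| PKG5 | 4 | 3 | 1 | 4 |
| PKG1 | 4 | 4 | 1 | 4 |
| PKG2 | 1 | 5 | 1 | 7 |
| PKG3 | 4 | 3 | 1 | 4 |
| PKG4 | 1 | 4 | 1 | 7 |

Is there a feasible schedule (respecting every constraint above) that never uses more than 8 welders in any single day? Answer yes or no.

yes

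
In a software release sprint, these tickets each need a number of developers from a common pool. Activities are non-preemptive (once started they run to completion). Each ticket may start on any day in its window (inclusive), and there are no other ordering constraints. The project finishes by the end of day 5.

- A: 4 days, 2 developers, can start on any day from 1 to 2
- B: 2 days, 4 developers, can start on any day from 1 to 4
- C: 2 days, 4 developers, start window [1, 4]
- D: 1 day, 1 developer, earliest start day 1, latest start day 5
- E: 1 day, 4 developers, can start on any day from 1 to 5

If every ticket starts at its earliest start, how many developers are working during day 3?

At early start, day 3 has: A.
Demand: 2 = 2.

2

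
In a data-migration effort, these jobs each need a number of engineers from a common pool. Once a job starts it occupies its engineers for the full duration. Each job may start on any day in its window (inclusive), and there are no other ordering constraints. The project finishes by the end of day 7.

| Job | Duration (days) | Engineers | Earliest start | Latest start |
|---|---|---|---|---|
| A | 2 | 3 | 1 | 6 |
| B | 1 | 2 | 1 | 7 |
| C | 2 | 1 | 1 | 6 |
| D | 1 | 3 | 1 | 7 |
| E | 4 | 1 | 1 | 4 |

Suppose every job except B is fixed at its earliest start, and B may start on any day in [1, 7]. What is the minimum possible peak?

B@1: d1:10  d2:5  d3:1  d4:1  d5:0  d6:0  d7:0 → peak 10
B@2: d1:8  d2:7  d3:1  d4:1  d5:0  d6:0  d7:0 → peak 8
B@3: d1:8  d2:5  d3:3  d4:1  d5:0  d6:0  d7:0 → peak 8
B@4: d1:8  d2:5  d3:1  d4:3  d5:0  d6:0  d7:0 → peak 8
B@5: d1:8  d2:5  d3:1  d4:1  d5:2  d6:0  d7:0 → peak 8
B@6: d1:8  d2:5  d3:1  d4:1  d5:0  d6:2  d7:0 → peak 8
B@7: d1:8  d2:5  d3:1  d4:1  d5:0  d6:0  d7:2 → peak 8
Best is B@2, peak 8.

8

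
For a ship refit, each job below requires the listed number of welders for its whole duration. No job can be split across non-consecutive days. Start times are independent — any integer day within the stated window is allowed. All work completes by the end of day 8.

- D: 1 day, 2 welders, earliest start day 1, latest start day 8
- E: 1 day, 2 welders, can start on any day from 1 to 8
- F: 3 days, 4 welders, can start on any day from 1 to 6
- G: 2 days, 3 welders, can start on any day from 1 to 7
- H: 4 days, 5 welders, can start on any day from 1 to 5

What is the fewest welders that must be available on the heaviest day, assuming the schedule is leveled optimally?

7

Early-start (D@1, E@1, F@1, G@1, H@1) gives peak 16: d1:16  d2:12  d3:9  d4:5  d5:0  d6:0  d7:0  d8:0.
Shift F→2, H→5.
Schedule D@1, E@1, F@2, G@1, H@5: d1:7  d2:7  d3:4  d4:4  d5:5  d6:5  d7:5  d8:5 — peak 7.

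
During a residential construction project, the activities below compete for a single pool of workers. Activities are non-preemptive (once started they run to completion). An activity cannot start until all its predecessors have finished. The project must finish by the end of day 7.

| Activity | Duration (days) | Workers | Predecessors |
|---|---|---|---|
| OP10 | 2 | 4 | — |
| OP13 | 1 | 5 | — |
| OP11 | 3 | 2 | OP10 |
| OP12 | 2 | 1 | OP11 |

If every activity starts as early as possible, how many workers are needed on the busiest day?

9

Early-start schedule: OP10@1, OP13@1, OP11@3, OP12@6.
Load per day: day 1: 9, day 2: 4, day 3: 2, day 4: 2, day 5: 2, day 6: 1, day 7: 1.
Peak is 9.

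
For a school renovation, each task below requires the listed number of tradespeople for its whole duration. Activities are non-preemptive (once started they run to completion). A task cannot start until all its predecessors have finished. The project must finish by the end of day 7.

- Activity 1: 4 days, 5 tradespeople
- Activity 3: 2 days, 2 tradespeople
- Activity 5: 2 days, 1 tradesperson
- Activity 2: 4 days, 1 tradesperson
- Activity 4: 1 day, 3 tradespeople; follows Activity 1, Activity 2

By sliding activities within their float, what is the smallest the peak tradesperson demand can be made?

6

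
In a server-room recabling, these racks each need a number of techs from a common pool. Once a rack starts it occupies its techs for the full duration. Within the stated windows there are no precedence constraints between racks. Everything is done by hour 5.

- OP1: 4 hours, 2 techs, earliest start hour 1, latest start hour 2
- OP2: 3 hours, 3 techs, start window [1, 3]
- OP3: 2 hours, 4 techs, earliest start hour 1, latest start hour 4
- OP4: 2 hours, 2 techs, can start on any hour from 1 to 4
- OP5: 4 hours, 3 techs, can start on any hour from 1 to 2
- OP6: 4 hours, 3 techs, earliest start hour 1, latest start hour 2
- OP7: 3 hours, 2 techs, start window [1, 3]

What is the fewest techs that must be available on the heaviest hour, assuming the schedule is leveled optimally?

Early-start (OP1@1, OP2@1, OP3@1, OP4@1, OP5@1, OP6@1, OP7@1) gives peak 19: h1:19  h2:19  h3:13  h4:8  h5:0.
Shift OP3→4, OP7→3.
Schedule OP1@1, OP2@1, OP3@4, OP4@1, OP5@1, OP6@1, OP7@3: h1:13  h2:13  h3:13  h4:14  h5:6 — peak 14.

14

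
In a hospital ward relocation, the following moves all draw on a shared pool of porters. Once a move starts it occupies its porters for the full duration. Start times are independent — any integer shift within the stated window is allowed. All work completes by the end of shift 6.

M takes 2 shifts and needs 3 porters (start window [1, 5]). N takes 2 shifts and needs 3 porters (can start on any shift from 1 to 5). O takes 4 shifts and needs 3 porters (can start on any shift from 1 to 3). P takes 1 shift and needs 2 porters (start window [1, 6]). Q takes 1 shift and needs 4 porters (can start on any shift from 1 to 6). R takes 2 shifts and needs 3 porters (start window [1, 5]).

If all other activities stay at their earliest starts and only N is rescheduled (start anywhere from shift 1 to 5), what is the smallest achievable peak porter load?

15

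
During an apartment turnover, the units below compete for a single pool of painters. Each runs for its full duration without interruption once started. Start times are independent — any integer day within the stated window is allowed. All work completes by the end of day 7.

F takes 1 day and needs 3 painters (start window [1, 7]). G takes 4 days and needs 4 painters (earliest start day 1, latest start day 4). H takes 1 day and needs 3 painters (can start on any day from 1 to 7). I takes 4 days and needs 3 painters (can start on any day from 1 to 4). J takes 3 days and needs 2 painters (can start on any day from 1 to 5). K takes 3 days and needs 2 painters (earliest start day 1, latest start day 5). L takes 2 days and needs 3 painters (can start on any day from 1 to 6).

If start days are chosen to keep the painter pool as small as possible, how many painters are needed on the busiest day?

9

Early-start (F@1, G@1, H@1, I@1, J@1, K@1, L@1) gives peak 20: d1:20  d2:14  d3:11  d4:7  d5:0  d6:0  d7:0.
Shift H→2, I→3, K→4, L→5.
Schedule F@1, G@1, H@2, I@3, J@1, K@4, L@5: d1:9  d2:9  d3:9  d4:9  d5:8  d6:8  d7:0 — peak 9.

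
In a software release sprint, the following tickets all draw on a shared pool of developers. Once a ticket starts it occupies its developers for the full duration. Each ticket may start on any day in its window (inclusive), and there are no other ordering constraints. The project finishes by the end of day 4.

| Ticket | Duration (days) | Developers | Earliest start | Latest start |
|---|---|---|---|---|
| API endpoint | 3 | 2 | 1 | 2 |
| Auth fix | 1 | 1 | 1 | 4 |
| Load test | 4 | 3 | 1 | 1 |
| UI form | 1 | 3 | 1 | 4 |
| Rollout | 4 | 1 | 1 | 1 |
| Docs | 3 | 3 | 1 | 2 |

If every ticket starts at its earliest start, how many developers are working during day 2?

9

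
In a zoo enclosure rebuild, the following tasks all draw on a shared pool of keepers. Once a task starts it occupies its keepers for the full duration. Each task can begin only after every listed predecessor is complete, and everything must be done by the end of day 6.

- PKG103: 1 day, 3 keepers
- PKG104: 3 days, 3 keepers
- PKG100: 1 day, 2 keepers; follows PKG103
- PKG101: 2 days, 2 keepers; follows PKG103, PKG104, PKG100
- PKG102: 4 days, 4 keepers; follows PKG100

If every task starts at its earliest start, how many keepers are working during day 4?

At early start, day 4 has: PKG101, PKG102.
Demand: 2 + 4 = 6.

6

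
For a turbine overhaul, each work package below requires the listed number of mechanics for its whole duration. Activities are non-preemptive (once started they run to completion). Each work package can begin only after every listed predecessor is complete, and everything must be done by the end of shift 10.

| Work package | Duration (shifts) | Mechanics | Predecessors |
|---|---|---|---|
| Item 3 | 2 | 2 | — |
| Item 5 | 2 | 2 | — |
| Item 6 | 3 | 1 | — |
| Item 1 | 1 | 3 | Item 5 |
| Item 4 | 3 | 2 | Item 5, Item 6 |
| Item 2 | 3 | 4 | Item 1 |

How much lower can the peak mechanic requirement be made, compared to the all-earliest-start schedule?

2

Early-start peak: s1:5  s2:5  s3:4  s4:6  s5:6  s6:6  s7:0  s8:0  s9:0  s10:0 ⇒ 6.
Leveled (Item 3@3, Item 5@1, Item 6@1, Item 1@7, Item 4@4, Item 2@8): s1:3  s2:3  s3:3  s4:4  s5:2  s6:2  s7:3  s8:4  s9:4  s10:4 ⇒ 4.
Reduction 6 − 4 = 2.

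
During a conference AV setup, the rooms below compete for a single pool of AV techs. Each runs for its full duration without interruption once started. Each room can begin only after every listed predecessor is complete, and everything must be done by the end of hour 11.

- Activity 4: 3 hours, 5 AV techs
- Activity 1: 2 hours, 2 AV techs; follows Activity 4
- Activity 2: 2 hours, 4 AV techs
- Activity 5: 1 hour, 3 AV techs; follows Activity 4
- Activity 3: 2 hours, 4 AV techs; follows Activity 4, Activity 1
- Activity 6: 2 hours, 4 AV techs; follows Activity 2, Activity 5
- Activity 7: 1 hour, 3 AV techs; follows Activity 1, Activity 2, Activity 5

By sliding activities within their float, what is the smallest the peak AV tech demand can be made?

6

Early-start (Activity 4@1, Activity 1@4, Activity 2@1, Activity 5@4, Activity 3@6, Activity 6@5, Activity 7@6) gives peak 11: h1:9  h2:9  h3:5  h4:5  h5:6  h6:11  h7:4  h8:0  h9:0  h10:0  h11:0.
Shift Activity 2→4, Activity 5→6, Activity 3→7, Activity 6→9, Activity 7→11.
Schedule Activity 4@1, Activity 1@4, Activity 2@4, Activity 5@6, Activity 3@7, Activity 6@9, Activity 7@11: h1:5  h2:5  h3:5  h4:6  h5:6  h6:3  h7:4  h8:4  h9:4  h10:4  h11:3 — peak 6.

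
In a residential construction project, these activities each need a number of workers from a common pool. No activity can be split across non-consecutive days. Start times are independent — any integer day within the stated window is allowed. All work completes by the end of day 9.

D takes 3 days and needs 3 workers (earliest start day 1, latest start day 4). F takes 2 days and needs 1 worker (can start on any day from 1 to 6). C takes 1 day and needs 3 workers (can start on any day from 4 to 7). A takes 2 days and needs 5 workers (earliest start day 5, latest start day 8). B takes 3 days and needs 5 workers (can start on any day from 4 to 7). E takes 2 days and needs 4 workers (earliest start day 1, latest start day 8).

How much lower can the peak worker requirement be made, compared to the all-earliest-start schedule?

Early-start peak: d1:8  d2:8  d3:3  d4:8  d5:10  d6:10  d7:0  d8:0  d9:0 ⇒ 10.
Leveled (D@1, F@1, C@4, A@5, B@7, E@3): d1:4  d2:4  d3:7  d4:7  d5:5  d6:5  d7:5  d8:5  d9:5 ⇒ 7.
Reduction 10 − 7 = 3.

3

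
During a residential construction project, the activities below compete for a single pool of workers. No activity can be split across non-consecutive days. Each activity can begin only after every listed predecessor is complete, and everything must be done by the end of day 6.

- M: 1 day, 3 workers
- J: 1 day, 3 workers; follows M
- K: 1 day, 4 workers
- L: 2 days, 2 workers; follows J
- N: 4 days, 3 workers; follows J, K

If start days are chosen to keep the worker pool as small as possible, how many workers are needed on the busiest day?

7

Schedule M@1, J@2, K@1, L@3, N@3: d1:7  d2:3  d3:5  d4:5  d5:3  d6:3 — peak 7.
No arrangement of the 6 feasible schedules does better.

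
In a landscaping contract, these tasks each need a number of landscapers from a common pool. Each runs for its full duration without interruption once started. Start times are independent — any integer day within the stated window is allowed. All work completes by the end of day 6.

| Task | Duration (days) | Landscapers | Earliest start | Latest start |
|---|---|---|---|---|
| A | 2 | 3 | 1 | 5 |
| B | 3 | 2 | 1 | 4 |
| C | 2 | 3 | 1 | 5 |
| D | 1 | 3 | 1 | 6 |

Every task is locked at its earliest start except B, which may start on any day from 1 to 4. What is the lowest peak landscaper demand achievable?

9

B@1: d1:11  d2:8  d3:2  d4:0  d5:0  d6:0 → peak 11
B@2: d1:9  d2:8  d3:2  d4:2  d5:0  d6:0 → peak 9
B@3: d1:9  d2:6  d3:2  d4:2  d5:2  d6:0 → peak 9
B@4: d1:9  d2:6  d3:0  d4:2  d5:2  d6:2 → peak 9
Best is B@2, peak 9.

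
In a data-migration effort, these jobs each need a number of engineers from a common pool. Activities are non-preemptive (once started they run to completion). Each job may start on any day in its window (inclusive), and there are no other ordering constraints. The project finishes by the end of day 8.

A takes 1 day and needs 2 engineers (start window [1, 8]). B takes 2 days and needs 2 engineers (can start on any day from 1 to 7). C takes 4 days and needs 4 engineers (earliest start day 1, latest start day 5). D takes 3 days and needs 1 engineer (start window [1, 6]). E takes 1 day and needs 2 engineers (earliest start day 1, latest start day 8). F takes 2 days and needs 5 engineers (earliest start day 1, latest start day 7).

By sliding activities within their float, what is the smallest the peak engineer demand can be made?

Early-start (A@1, B@1, C@1, D@1, E@1, F@1) gives peak 16: d1:16  d2:12  d3:5  d4:4  d5:0  d6:0  d7:0  d8:0.
Shift C→3, E→2, F→7.
Schedule A@1, B@1, C@3, D@1, E@2, F@7: d1:5  d2:5  d3:5  d4:4  d5:4  d6:4  d7:5  d8:5 — peak 5.
Total engineer-days = 37 over 8 days ⇒ peak ≥ ⌈37/8⌉ = 5, so 5 is optimal.

5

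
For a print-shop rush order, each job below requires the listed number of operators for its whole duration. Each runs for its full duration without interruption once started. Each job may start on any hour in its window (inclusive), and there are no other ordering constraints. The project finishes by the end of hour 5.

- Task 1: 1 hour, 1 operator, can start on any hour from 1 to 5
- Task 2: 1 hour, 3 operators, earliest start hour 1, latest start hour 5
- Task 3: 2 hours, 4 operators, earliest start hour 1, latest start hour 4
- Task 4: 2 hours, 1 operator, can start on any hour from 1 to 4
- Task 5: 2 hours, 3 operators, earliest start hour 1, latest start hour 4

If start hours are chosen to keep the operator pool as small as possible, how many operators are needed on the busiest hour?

4

Early-start (Task 1@1, Task 2@1, Task 3@1, Task 4@1, Task 5@1) gives peak 12: h1:12  h2:8  h3:0  h4:0  h5:0.
Shift Task 3→2, Task 4→4, Task 5→4.
Schedule Task 1@1, Task 2@1, Task 3@2, Task 4@4, Task 5@4: h1:4  h2:4  h3:4  h4:4  h5:4 — peak 4.
Total operator-hours = 20 over 5 hours ⇒ peak ≥ ⌈20/5⌉ = 4, so 4 is optimal.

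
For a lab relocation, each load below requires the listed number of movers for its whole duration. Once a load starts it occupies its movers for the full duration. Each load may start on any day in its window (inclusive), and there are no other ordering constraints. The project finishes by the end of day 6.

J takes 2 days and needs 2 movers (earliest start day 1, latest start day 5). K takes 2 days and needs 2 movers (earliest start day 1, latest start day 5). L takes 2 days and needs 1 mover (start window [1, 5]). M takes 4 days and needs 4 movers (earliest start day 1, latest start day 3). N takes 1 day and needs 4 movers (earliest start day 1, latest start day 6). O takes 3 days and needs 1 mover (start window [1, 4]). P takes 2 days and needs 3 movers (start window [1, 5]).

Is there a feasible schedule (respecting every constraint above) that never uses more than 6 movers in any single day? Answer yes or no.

no

Total mover-days = 39; over 6 days the average is 39/6 > 6, so some day must exceed 6.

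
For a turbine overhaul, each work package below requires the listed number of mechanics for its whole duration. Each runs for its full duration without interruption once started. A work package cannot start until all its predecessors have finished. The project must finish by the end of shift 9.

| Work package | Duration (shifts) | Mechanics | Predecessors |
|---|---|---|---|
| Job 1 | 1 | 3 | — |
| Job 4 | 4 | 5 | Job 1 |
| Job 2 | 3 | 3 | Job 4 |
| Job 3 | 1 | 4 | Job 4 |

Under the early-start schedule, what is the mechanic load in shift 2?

5

At early start, shift 2 has: Job 4.
Demand: 5 = 5.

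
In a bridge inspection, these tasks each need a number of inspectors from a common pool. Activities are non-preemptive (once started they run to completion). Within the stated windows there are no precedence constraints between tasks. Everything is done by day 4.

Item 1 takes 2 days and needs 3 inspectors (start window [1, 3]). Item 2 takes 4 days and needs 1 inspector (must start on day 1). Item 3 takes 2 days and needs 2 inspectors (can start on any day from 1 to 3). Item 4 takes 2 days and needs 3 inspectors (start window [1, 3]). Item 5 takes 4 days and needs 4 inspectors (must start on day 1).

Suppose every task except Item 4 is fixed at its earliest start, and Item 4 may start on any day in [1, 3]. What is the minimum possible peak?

Item 4@1: d1:13  d2:13  d3:5  d4:5 → peak 13
Item 4@2: d1:10  d2:13  d3:8  d4:5 → peak 13
Item 4@3: d1:10  d2:10  d3:8  d4:8 → peak 10
Best is Item 4@3, peak 10.

10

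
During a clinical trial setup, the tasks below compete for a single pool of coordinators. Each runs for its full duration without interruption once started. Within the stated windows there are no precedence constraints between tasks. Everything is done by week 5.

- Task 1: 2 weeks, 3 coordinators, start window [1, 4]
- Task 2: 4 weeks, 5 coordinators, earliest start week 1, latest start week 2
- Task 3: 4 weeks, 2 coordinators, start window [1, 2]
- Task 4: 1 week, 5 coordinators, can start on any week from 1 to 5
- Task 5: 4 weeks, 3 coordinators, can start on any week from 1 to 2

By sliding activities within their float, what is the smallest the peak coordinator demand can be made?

Early-start (Task 1@1, Task 2@1, Task 3@1, Task 4@1, Task 5@1) gives peak 18: w1:18  w2:13  w3:10  w4:10  w5:0.
Shift Task 4→5.
Schedule Task 1@1, Task 2@1, Task 3@1, Task 4@5, Task 5@1: w1:13  w2:13  w3:10  w4:10  w5:5 — peak 13.

13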